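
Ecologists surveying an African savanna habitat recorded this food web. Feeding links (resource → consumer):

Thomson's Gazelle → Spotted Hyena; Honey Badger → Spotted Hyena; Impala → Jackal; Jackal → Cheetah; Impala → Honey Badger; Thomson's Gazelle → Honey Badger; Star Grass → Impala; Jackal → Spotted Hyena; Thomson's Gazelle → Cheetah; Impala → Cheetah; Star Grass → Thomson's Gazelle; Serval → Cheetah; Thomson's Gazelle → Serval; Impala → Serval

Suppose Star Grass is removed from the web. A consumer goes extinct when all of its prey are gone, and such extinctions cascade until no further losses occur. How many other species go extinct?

7

Remove Star Grass.
Round 1: Impala (all prey gone), Thomson's Gazelle (all prey gone) → extinct.
Round 2: Honey Badger (all prey gone), Jackal (all prey gone), Serval (all prey gone) → extinct.
Round 3: Spotted Hyena (all prey gone), Cheetah (all prey gone) → extinct.
No further losses. Total secondary extinctions: 7.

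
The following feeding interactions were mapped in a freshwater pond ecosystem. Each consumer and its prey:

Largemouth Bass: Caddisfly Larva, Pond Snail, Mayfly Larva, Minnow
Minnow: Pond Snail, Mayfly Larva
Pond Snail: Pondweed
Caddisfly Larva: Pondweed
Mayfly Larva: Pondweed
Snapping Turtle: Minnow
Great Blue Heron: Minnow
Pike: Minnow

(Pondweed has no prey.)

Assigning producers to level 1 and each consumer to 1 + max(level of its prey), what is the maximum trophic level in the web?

4

Producers (level 1): Pondweed.
Pondweed → Pond Snail → Minnow → Largemouth Bass gives Largemouth Bass level 4.
No species has a prey at level 4, so no species reaches level 5.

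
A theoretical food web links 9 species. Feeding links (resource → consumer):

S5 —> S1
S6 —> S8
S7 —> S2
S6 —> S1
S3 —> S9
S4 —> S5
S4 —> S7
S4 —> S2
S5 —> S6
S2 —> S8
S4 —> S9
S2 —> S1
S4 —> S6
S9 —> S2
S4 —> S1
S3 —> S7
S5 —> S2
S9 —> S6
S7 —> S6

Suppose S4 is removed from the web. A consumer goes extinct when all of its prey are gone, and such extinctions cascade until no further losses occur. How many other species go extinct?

Remove S4.
Round 1: S5 (all prey gone) → extinct.
No further losses. Total secondary extinctions: 1.

1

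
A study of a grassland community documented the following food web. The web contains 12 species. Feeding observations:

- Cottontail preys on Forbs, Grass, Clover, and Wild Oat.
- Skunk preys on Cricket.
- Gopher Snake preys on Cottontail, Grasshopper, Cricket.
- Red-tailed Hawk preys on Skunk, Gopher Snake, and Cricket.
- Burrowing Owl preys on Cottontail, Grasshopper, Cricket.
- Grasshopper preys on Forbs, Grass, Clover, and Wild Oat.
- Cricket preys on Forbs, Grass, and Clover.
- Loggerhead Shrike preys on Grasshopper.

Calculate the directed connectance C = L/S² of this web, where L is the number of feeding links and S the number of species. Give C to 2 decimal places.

C = 0.15

The web has S = 12 species and L = 22 feeding links.
C = L / S² = 22 / 144 = 0.1528 ≈ 0.15.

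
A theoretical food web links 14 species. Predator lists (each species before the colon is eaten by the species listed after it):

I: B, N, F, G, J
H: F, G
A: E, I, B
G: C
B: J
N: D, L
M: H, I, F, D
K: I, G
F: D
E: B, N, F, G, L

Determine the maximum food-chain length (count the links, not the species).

One longest chain: M → H → F → D.
It has 4 species and 3 links.

3 links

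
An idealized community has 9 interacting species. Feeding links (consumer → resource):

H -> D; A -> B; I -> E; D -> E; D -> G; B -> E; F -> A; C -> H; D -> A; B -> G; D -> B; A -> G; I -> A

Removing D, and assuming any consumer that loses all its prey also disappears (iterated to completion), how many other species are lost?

2

Remove D.
Round 1: H (all prey gone) → extinct.
Round 2: C (all prey gone) → extinct.
No further losses. Total secondary extinctions: 2.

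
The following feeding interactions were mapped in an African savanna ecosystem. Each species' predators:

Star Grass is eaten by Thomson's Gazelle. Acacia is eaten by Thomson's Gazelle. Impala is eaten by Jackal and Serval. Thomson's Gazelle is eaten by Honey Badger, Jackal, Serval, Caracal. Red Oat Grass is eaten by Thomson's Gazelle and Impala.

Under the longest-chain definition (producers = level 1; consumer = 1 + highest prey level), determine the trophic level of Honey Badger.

Acacia is a producer → level 1.
Thomson's Gazelle eats Acacia (level 1); other prey at levels: Star Grass 1, Red Oat Grass 1 → level 2.
Honey Badger eats Thomson's Gazelle → level 3.

Trophic level 3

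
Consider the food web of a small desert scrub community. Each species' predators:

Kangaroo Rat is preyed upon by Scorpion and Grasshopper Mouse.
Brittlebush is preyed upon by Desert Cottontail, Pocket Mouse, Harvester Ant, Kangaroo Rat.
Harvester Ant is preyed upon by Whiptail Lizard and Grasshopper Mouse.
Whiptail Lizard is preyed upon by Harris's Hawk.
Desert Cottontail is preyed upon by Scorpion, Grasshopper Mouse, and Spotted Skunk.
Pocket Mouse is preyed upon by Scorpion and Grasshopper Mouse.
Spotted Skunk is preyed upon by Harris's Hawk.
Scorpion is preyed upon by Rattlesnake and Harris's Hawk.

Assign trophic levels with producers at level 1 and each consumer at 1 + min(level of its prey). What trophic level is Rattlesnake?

Trophic level 4

Brittlebush is a producer → level 1.
Desert Cottontail eats Brittlebush → level 2.
Scorpion eats Desert Cottontail → level 3.
Rattlesnake eats Scorpion → level 4.
No prey of Rattlesnake is below level 3, so 4 is the minimum.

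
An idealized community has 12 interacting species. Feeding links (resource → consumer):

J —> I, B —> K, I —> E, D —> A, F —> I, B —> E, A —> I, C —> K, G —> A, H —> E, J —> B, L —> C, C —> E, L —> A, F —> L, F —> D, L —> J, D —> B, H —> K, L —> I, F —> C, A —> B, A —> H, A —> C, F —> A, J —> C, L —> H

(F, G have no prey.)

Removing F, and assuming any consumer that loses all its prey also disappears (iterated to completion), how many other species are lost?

Remove F.
Round 1: L (all prey gone), D (all prey gone) → extinct.
Round 2: J (all prey gone) → extinct.
No further losses. Total secondary extinctions: 3.

3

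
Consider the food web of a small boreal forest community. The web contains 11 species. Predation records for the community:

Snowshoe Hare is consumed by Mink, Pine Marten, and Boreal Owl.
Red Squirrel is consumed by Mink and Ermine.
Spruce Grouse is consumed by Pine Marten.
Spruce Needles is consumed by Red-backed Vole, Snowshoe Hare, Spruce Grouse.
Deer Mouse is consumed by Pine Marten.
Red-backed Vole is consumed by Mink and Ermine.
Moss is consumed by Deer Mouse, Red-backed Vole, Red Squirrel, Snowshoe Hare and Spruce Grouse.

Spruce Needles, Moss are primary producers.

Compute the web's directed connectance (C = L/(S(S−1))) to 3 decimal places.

The web has S = 11 species and L = 17 feeding links.
C = L / (S(S−1)) = 17 / 110 = 0.1545 ≈ 0.155.

C = 0.155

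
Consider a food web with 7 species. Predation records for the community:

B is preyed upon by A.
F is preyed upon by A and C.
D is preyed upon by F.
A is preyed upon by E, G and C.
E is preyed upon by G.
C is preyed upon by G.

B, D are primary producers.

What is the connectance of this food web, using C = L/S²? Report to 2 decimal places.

C = 0.18

The web has S = 7 species and L = 9 feeding links.
C = L / S² = 9 / 49 = 0.1837 ≈ 0.18.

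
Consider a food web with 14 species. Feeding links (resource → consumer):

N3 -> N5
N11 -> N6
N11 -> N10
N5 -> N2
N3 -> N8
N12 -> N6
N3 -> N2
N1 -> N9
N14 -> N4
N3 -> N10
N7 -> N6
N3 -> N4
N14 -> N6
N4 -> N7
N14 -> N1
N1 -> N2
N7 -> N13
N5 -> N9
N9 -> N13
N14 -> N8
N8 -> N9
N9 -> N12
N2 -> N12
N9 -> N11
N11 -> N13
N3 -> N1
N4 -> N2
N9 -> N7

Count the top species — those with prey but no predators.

3

Top species (has prey, but nothing eats it): N10, N6, N13.
Count: 3.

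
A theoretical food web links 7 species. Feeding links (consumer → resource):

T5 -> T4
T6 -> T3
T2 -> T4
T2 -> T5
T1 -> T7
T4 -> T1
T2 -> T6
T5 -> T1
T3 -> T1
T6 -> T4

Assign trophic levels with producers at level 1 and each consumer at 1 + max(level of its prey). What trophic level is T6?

Trophic level 4

T7 is a producer → level 1.
T1 eats T7 → level 2.
T3 eats T1 → level 3.
T6 eats T3 (level 3); other prey at levels: T4 3 → level 4.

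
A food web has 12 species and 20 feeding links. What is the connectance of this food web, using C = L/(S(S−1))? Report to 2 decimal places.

C = 0.15

The web has S = 12 species and L = 20 feeding links.
C = L / (S(S−1)) = 20 / 132 = 0.1515 ≈ 0.15.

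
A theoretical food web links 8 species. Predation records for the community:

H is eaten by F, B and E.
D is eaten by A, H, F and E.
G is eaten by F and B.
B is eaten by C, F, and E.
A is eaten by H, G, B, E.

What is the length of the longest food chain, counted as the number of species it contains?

One longest chain: D → A → H → B → E.
It has 5 species and 4 links.

5 species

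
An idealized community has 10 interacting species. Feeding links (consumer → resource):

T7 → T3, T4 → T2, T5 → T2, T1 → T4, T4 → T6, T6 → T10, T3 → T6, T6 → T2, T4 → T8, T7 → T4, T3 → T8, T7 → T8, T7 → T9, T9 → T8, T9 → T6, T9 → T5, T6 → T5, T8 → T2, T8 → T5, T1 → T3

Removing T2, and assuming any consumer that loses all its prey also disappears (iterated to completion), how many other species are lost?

2

Remove T2.
Round 1: T5 (all prey gone) → extinct.
Round 2: T8 (all prey gone) → extinct.
No further losses. Total secondary extinctions: 2.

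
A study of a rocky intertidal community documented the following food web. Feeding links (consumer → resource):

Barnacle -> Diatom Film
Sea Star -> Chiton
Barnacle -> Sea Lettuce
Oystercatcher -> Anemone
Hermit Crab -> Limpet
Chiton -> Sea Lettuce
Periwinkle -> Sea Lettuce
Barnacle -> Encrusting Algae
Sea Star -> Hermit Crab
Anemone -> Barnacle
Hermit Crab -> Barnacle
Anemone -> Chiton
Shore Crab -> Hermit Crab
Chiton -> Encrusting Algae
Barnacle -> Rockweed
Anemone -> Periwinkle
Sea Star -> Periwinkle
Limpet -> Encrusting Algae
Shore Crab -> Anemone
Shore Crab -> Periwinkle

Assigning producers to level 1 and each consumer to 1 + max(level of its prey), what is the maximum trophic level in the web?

4

Producers (level 1): Encrusting Algae, Sea Lettuce, Diatom Film, Rockweed.
Encrusting Algae → Chiton → Anemone → Oystercatcher gives Oystercatcher level 4.
No species has a prey at level 4, so no species reaches level 5.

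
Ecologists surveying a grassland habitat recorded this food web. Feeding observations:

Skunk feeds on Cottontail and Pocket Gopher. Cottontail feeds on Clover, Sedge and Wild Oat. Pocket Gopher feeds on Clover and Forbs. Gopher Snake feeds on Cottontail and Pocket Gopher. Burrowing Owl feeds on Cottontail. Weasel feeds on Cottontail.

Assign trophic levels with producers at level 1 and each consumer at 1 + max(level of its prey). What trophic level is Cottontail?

Trophic level 2

Sedge is a producer → level 1.
Cottontail eats Sedge (level 1); other prey at levels: Wild Oat 1, Clover 1 → level 2.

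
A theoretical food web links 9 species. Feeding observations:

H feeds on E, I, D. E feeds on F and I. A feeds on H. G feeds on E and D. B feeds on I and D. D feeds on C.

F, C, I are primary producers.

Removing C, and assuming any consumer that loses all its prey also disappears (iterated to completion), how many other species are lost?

Remove C.
Round 1: D (all prey gone) → extinct.
No further losses. Total secondary extinctions: 1.

1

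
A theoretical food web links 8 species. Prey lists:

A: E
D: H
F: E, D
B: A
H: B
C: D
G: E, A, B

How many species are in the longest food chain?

One longest chain: E → A → B → H → D → C.
It has 6 species and 5 links.

6 species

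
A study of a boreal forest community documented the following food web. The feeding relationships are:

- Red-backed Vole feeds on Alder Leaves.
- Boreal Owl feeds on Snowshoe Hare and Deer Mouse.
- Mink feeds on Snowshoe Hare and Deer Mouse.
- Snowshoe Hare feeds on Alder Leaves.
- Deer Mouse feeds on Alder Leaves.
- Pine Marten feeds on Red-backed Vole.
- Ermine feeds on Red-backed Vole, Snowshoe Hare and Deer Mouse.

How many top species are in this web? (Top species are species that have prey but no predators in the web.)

Top species (has prey, but nothing eats it): Ermine, Pine Marten, Mink, Boreal Owl.
Count: 4.

4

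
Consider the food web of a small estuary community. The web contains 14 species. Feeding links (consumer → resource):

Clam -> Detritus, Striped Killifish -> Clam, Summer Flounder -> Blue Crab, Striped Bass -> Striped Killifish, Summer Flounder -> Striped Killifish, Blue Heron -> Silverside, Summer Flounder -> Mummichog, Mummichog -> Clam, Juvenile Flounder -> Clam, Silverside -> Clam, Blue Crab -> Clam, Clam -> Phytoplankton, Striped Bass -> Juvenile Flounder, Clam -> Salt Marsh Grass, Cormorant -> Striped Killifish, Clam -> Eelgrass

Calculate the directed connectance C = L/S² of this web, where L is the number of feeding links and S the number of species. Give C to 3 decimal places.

C = 0.082

The web has S = 14 species and L = 16 feeding links.
C = L / S² = 16 / 196 = 0.0816 ≈ 0.082.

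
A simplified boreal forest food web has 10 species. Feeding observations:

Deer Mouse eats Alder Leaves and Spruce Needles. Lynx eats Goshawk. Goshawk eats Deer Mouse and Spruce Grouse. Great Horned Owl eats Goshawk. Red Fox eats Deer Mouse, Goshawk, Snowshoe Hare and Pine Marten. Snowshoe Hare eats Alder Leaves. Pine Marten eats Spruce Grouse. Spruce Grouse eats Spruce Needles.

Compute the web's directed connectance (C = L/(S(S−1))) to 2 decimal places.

The web has S = 10 species and L = 13 feeding links.
C = L / (S(S−1)) = 13 / 90 = 0.1444 ≈ 0.14.

C = 0.14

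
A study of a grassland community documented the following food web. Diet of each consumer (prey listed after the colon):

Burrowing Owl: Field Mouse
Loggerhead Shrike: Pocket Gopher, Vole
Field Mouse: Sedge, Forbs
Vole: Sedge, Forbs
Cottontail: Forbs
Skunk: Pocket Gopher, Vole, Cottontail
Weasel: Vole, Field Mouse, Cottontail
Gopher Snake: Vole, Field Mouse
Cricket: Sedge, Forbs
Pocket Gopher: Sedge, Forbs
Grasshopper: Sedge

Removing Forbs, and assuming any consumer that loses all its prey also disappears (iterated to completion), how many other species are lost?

1

Remove Forbs.
Round 1: Cottontail (all prey gone) → extinct.
No further losses. Total secondary extinctions: 1.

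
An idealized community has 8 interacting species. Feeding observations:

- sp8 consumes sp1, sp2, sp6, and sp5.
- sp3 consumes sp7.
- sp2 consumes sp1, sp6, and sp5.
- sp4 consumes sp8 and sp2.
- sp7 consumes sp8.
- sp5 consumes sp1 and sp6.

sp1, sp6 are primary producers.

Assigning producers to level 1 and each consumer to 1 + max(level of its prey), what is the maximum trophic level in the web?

6

Producers (level 1): sp1, sp6.
sp1 → sp5 → sp2 → sp8 → sp7 → sp3 gives sp3 level 6.
No species has a prey at level 6, so no species reaches level 7.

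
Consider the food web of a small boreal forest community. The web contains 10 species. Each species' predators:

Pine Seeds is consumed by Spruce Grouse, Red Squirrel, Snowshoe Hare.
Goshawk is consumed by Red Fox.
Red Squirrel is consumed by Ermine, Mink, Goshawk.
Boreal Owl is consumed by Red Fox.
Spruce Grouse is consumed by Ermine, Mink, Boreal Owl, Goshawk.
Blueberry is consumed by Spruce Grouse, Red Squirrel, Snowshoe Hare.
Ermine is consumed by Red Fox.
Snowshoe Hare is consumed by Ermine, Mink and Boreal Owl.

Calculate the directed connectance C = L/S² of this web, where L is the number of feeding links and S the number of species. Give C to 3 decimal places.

C = 0.190

The web has S = 10 species and L = 19 feeding links.
C = L / S² = 19 / 100 = 0.1900 ≈ 0.190.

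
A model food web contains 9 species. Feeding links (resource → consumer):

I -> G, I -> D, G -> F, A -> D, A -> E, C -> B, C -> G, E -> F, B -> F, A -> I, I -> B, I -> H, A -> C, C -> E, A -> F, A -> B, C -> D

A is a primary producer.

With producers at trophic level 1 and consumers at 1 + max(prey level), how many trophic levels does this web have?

Producers (level 1): A.
A → C → G → F gives F level 4.
No species has a prey at level 4, so no species reaches level 5.

4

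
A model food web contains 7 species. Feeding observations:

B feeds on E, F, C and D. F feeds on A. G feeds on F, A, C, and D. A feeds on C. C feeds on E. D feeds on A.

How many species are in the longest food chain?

One longest chain: E → C → A → D → G.
It has 5 species and 4 links.

5 species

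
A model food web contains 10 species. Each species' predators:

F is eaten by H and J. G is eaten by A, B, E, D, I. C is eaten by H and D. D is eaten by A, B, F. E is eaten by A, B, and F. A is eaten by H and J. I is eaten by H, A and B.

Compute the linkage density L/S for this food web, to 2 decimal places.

L/S = 2.00

There are L = 20 links among S = 10 species.
L/S = 20/10 = 2.0000 ≈ 2.00.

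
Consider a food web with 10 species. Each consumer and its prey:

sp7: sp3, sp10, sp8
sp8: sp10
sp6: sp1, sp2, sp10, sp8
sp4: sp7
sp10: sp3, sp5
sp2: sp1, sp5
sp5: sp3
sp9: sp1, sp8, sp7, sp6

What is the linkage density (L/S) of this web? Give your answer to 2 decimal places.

L/S = 1.80

There are L = 18 links among S = 10 species.
L/S = 18/10 = 1.8000 ≈ 1.80.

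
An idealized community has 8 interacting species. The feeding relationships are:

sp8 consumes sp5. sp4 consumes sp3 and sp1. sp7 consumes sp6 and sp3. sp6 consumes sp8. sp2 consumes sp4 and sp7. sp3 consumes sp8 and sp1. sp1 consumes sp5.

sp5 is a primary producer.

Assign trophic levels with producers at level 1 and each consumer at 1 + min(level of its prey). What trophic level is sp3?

Trophic level 3

sp5 is a producer → level 1.
sp8 eats sp5 → level 2.
sp3 eats sp8 → level 3.
No prey of sp3 is below level 2, so 3 is the minimum.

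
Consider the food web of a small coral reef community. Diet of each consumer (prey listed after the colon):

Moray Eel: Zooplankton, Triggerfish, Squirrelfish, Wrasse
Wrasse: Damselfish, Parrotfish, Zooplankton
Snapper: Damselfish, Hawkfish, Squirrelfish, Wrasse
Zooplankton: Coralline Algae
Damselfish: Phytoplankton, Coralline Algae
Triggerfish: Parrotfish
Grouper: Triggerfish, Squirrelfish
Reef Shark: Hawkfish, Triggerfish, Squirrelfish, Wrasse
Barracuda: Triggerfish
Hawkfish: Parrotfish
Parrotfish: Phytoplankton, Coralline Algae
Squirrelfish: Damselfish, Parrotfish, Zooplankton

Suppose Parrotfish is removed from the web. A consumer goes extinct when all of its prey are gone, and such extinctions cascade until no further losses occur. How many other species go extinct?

3

Remove Parrotfish.
Round 1: Hawkfish (all prey gone), Triggerfish (all prey gone) → extinct.
Round 2: Barracuda (all prey gone) → extinct.
No further losses. Total secondary extinctions: 3.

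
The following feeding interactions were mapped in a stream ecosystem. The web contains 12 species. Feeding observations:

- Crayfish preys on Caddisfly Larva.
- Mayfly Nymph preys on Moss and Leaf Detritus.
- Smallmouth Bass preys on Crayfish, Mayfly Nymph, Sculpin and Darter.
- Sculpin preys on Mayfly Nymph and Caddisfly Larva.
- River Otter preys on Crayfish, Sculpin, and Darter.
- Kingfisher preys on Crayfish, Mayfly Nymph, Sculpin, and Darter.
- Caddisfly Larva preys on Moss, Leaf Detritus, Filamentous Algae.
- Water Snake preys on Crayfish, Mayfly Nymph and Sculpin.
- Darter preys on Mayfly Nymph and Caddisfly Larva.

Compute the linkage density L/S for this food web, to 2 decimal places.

There are L = 24 links among S = 12 species.
L/S = 24/12 = 2.0000 ≈ 2.00.

L/S = 2.00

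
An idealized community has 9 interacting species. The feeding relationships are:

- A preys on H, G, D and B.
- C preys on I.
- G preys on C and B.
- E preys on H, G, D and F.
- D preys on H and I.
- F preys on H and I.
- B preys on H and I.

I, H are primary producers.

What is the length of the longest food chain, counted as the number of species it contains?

4 species

One longest chain: I → B → G → E.
It has 4 species and 3 links.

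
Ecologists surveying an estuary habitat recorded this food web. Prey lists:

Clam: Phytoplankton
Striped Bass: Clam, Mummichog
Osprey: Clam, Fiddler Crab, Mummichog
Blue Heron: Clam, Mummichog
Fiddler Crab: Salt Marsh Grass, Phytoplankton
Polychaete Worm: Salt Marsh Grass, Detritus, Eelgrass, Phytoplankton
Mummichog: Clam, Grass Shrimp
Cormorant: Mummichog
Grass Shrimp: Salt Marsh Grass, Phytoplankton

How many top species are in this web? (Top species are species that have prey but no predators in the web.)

Top species (has prey, but nothing eats it): Polychaete Worm, Blue Heron, Cormorant, Osprey, Striped Bass.
Count: 5.

5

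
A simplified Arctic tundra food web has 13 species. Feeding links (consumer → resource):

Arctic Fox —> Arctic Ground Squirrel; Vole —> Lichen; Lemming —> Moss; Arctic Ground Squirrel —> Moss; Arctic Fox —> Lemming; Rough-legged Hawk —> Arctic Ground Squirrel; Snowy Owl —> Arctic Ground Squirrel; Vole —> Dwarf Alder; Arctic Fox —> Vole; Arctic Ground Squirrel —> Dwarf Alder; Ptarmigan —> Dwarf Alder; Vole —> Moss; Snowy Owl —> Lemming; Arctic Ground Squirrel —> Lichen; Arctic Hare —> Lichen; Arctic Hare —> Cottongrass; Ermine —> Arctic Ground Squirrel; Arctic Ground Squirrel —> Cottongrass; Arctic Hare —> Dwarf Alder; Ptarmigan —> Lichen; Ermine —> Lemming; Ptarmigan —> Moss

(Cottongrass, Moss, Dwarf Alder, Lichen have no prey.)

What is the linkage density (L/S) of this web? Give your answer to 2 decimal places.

L/S = 1.69

There are L = 22 links among S = 13 species.
L/S = 22/13 = 1.6923 ≈ 1.69.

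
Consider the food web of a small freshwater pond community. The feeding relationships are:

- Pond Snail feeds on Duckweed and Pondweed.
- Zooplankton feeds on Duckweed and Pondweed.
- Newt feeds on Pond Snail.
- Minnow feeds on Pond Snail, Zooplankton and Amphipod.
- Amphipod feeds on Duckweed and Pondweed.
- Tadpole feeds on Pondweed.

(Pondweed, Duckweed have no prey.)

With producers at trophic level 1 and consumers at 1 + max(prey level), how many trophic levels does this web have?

3

Producers (level 1): Pondweed, Duckweed.
Pondweed → Pond Snail → Minnow gives Minnow level 3.
No species has a prey at level 3, so no species reaches level 4.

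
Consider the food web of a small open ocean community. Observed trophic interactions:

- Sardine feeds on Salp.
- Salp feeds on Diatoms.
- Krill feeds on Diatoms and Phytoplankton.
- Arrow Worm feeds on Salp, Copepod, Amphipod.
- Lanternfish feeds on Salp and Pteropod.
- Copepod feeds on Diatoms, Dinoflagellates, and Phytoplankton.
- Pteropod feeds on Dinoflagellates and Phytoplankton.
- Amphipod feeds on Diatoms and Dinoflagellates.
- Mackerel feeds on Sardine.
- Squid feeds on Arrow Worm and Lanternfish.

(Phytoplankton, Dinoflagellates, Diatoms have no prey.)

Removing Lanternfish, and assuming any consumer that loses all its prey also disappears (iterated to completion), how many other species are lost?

0

Remove Lanternfish.
Every predator of it retains at least one other prey: Squid still has Arrow Worm.
No consumer loses all prey, so no secondary extinctions occur.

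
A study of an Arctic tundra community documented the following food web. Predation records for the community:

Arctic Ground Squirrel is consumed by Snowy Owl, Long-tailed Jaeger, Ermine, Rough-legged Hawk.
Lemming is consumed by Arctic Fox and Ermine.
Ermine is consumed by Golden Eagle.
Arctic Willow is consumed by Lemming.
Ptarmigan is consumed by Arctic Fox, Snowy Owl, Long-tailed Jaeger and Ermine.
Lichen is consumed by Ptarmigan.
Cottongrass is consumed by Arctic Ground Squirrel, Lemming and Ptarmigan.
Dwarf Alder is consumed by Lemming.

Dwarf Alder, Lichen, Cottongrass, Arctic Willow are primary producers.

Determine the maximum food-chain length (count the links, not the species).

3 links

One longest chain: Lichen → Ptarmigan → Ermine → Golden Eagle.
It has 4 species and 3 links.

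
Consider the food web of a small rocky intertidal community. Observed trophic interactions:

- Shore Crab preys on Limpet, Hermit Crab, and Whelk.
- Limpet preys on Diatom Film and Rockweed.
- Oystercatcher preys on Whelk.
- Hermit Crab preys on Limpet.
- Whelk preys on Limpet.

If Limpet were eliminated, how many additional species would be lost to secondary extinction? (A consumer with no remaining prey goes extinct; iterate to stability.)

Remove Limpet.
Round 1: Whelk (all prey gone), Hermit Crab (all prey gone) → extinct.
Round 2: Oystercatcher (all prey gone), Shore Crab (all prey gone) → extinct.
No further losses. Total secondary extinctions: 4.

4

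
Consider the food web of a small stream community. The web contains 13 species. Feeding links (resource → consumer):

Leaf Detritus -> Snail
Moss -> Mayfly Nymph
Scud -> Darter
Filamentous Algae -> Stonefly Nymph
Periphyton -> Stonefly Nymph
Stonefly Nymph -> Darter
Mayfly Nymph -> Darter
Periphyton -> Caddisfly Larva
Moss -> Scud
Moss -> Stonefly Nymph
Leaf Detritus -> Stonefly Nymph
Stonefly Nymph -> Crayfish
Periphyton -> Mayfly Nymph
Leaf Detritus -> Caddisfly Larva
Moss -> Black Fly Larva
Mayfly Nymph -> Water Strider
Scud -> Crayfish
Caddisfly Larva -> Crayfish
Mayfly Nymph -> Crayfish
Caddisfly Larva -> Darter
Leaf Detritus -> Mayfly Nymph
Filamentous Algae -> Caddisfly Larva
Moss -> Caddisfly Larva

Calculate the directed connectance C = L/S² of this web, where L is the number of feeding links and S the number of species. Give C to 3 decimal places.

C = 0.136

The web has S = 13 species and L = 23 feeding links.
C = L / S² = 23 / 169 = 0.1361 ≈ 0.136.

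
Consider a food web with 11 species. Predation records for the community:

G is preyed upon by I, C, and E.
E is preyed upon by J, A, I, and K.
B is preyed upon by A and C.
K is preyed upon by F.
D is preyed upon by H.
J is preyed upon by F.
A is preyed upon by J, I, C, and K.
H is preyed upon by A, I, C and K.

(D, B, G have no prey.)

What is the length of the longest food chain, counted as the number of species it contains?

5 species

One longest chain: D → H → A → K → F.
It has 5 species and 4 links.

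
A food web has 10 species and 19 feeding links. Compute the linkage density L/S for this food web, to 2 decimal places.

There are L = 19 links among S = 10 species.
L/S = 19/10 = 1.9000 ≈ 1.90.

L/S = 1.90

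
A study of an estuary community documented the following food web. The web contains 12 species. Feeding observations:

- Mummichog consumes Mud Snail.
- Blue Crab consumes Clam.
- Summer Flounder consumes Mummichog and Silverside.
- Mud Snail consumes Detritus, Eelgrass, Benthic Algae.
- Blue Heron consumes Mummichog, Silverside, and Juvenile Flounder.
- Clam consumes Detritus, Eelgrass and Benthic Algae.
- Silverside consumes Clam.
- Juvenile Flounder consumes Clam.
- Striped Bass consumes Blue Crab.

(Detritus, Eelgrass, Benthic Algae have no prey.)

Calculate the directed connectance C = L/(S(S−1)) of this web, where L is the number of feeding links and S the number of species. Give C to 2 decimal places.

The web has S = 12 species and L = 16 feeding links.
C = L / (S(S−1)) = 16 / 132 = 0.1212 ≈ 0.12.

C = 0.12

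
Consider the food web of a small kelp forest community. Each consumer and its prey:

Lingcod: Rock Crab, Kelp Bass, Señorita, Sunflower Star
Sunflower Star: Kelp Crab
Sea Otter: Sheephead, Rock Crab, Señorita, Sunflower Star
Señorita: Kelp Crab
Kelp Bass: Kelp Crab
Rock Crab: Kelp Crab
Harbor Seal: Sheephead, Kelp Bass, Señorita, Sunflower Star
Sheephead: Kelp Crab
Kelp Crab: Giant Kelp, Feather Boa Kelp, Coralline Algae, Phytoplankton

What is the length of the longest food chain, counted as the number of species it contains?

One longest chain: Giant Kelp → Kelp Crab → Señorita → Lingcod.
It has 4 species and 3 links.

4 species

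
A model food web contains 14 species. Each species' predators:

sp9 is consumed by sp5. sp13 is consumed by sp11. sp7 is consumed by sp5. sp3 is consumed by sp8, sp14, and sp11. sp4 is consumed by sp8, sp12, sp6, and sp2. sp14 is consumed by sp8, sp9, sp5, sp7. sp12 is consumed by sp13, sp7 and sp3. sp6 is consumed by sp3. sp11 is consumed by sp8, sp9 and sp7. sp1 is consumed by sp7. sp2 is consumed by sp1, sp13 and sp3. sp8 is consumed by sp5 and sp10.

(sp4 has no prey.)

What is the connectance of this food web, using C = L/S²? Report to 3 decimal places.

The web has S = 14 species and L = 27 feeding links.
C = L / S² = 27 / 196 = 0.1378 ≈ 0.138.

C = 0.138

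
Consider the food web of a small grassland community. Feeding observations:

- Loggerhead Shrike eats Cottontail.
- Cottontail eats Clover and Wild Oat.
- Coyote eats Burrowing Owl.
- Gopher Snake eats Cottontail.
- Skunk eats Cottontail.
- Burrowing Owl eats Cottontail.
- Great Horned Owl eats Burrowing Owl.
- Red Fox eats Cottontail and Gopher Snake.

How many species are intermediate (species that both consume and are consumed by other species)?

Intermediate species (has both prey and predators): Cottontail, Burrowing Owl, Gopher Snake.
Count: 3.

3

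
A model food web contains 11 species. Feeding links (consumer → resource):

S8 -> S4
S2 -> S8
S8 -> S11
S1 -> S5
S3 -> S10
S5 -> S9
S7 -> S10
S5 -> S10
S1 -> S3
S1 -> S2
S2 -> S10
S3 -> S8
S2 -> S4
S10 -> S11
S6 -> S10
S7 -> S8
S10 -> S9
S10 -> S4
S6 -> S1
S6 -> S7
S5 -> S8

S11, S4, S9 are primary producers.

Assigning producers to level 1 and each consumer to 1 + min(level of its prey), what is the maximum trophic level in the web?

Producers (level 1): S11, S4, S9.
Following each consumer down to its lowest-level prey: S4 → S2 → S1 (levels 1 through 3).
All prey of S1 (S2 2, S5 2, S3 3) are at level 2 or above, so S1 is at level 1 + 2 = 3.
Every consumer has at least one prey at level 2 or below, so none exceeds level 3.

3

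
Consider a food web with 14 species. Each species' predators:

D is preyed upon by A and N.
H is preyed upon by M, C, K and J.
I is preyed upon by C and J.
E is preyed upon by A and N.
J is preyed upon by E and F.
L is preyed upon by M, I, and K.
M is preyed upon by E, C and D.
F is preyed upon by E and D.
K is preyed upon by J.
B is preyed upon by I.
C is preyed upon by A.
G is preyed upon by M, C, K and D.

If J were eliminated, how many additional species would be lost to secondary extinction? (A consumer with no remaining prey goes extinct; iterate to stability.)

1

Remove J.
Round 1: F (all prey gone) → extinct.
No further losses. Total secondary extinctions: 1.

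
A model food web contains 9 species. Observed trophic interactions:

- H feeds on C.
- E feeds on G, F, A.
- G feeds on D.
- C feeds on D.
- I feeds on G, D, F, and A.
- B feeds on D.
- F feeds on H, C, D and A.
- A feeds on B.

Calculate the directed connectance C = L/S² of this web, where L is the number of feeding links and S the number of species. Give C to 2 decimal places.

The web has S = 9 species and L = 16 feeding links.
C = L / S² = 16 / 81 = 0.1975 ≈ 0.20.

C = 0.20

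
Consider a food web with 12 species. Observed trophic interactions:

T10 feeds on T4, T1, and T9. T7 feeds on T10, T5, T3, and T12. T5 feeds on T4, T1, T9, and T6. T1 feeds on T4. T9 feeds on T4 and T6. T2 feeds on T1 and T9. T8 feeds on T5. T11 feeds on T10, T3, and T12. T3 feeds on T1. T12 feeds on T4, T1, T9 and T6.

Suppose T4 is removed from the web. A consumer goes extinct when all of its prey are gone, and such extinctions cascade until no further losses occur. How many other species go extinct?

2

Remove T4.
Round 1: T1 (all prey gone) → extinct.
Round 2: T3 (all prey gone) → extinct.
No further losses. Total secondary extinctions: 2.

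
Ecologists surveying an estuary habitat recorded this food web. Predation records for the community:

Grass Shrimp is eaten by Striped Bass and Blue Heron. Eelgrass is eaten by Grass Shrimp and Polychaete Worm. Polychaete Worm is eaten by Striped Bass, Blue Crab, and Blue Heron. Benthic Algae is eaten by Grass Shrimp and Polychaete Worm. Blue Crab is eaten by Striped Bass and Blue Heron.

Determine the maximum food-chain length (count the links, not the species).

One longest chain: Benthic Algae → Polychaete Worm → Blue Crab → Blue Heron.
It has 4 species and 3 links.

3 links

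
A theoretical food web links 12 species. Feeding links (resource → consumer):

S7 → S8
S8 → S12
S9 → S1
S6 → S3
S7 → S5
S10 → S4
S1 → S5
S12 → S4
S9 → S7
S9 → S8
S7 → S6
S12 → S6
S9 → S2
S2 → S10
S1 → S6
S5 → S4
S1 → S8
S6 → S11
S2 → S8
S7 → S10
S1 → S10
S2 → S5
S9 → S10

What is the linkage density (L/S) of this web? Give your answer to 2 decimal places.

L/S = 1.92

There are L = 23 links among S = 12 species.
L/S = 23/12 = 1.9167 ≈ 1.92.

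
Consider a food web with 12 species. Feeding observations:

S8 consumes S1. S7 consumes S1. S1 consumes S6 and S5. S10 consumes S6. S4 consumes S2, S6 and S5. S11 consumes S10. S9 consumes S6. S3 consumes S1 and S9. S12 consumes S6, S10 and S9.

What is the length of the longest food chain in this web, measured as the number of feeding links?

2 links

One longest chain: S6 → S1 → S8.
It has 3 species and 2 links.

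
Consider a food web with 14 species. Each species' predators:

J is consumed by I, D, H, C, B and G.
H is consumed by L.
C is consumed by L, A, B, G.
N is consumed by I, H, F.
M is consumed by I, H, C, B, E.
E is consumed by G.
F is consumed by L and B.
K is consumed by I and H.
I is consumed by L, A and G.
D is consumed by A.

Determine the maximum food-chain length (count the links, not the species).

2 links

One longest chain: M → C → G.
It has 3 species and 2 links.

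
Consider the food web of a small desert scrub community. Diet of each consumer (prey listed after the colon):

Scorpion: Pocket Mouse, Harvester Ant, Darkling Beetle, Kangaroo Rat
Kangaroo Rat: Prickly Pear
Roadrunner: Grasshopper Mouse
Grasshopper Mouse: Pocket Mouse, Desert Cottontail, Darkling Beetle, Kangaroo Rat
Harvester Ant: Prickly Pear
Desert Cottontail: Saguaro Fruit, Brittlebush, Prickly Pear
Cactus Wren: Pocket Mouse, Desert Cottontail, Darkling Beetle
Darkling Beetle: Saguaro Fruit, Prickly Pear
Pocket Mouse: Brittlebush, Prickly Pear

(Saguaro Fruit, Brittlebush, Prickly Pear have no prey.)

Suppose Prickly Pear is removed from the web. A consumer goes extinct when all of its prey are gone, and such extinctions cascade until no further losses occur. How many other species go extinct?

2

Remove Prickly Pear.
Round 1: Harvester Ant (all prey gone), Kangaroo Rat (all prey gone) → extinct.
No further losses. Total secondary extinctions: 2.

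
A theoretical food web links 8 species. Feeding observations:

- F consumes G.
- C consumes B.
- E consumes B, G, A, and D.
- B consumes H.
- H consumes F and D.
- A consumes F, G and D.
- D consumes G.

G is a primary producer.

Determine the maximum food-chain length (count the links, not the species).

4 links

One longest chain: G → F → H → B → E.
It has 5 species and 4 links.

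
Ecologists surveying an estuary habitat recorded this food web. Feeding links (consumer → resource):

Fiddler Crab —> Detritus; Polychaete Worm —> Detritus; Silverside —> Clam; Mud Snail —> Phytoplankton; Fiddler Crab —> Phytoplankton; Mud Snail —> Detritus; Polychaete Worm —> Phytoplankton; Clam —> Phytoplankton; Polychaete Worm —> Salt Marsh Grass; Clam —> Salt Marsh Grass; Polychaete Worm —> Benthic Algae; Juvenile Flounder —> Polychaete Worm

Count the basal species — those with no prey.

4

Basal species (no prey listed): Benthic Algae, Phytoplankton, Detritus, Salt Marsh Grass.
Count: 4.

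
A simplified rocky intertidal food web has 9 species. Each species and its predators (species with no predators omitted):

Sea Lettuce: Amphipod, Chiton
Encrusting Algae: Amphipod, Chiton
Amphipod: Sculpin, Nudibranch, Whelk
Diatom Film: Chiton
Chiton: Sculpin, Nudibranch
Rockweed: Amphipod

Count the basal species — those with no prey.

Basal species (no prey listed): Encrusting Algae, Sea Lettuce, Rockweed, Diatom Film.
Count: 4.

4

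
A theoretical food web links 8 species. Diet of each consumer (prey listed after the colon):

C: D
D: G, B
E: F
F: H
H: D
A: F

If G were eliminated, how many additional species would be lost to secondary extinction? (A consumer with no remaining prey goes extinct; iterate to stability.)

Remove G.
Every predator of it retains at least one other prey: D still has B.
No consumer loses all prey, so no secondary extinctions occur.

0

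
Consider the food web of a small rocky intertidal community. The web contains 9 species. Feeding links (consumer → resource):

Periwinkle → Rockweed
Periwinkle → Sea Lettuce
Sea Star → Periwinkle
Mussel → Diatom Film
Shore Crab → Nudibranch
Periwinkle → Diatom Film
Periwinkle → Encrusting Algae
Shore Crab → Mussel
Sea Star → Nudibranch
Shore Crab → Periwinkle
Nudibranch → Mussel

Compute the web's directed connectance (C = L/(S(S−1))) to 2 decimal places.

C = 0.15

The web has S = 9 species and L = 11 feeding links.
C = L / (S(S−1)) = 11 / 72 = 0.1528 ≈ 0.15.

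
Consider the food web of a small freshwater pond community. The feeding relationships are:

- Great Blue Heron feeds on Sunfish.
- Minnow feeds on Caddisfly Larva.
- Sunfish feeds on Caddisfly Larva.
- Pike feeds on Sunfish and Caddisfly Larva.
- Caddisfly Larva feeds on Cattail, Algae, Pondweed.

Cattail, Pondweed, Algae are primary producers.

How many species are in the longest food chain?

4 species

One longest chain: Cattail → Caddisfly Larva → Sunfish → Great Blue Heron.
It has 4 species and 3 links.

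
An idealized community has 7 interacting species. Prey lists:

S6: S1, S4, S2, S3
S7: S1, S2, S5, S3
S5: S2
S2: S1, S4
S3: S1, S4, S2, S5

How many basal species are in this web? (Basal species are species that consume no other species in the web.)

2

Basal species (no prey listed): S1, S4.
Count: 2.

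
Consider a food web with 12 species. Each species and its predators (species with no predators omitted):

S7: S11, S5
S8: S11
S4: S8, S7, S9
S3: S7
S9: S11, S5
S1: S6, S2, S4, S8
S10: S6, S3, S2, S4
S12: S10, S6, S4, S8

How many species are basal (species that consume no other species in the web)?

Basal species (no prey listed): S1, S12.
Count: 2.

2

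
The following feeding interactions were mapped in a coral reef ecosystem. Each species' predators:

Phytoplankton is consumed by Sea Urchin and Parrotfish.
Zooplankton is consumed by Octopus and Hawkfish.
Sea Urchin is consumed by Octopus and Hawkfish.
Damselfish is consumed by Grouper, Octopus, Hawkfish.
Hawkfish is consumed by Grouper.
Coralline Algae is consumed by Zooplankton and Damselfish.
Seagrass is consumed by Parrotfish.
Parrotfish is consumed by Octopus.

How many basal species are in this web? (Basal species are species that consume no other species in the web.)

3

Basal species (no prey listed): Seagrass, Coralline Algae, Phytoplankton.
Count: 3.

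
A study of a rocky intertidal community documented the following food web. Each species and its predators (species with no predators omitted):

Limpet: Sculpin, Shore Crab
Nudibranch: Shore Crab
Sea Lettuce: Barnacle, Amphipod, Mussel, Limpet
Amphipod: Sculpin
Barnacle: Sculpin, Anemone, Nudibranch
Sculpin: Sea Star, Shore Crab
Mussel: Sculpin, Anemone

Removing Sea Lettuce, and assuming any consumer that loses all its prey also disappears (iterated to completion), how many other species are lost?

Remove Sea Lettuce.
Round 1: Barnacle (all prey gone), Amphipod (all prey gone), Mussel (all prey gone), Limpet (all prey gone) → extinct.
Round 2: Sculpin (all prey gone), Anemone (all prey gone), Nudibranch (all prey gone) → extinct.
Round 3: Sea Star (all prey gone), Shore Crab (all prey gone) → extinct.
No further losses. Total secondary extinctions: 9.

9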